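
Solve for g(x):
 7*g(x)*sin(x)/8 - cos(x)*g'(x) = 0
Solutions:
 g(x) = C1/cos(x)^(7/8)


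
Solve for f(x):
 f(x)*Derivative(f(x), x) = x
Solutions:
 f(x) = -sqrt(C1 + x^2)
 f(x) = sqrt(C1 + x^2)


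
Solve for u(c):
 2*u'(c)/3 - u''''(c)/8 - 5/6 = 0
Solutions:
 u(c) = C1 + C4*exp(2*2^(1/3)*3^(2/3)*c/3) + 5*c/4 + (C2*sin(2^(1/3)*3^(1/6)*c) + C3*cos(2^(1/3)*3^(1/6)*c))*exp(-2^(1/3)*3^(2/3)*c/3)


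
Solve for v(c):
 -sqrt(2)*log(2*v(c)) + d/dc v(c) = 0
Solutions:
 -sqrt(2)*Integral(1/(log(_y) + log(2)), (_y, v(c)))/2 = C1 - c


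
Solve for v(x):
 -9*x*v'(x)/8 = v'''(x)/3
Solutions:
 v(x) = C1 + Integral(C2*airyai(-3*x/2) + C3*airybi(-3*x/2), x)


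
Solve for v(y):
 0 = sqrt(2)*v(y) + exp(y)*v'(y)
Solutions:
 v(y) = C1*exp(sqrt(2)*exp(-y))


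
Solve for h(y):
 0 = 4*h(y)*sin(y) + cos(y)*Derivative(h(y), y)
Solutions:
 h(y) = C1*cos(y)^4


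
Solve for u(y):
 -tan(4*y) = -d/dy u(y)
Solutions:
 u(y) = C1 - log(cos(4*y))/4


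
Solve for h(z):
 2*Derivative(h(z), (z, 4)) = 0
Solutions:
 h(z) = C1 + C2*z + C3*z^2 + C4*z^3


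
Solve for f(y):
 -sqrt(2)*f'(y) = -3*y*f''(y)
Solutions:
 f(y) = C1 + C2*y^(sqrt(2)/3 + 1)


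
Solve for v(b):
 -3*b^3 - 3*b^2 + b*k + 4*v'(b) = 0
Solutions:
 v(b) = C1 + 3*b^4/16 + b^3/4 - b^2*k/8


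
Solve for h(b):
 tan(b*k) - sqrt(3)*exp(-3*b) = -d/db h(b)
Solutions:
 h(b) = C1 - Piecewise((sqrt(3)*exp(-3*b)/3 + log(tan(b*k)^2 + 1)/(2*k), Ne(k, 0)), (sqrt(3)*exp(-3*b)/3, True))


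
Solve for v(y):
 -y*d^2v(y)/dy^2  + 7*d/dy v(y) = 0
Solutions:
 v(y) = C1 + C2*y^8


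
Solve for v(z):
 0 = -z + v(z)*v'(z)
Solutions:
 v(z) = -sqrt(C1 + z^2)
 v(z) = sqrt(C1 + z^2)


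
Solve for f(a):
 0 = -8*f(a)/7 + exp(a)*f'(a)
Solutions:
 f(a) = C1*exp(-8*exp(-a)/7)


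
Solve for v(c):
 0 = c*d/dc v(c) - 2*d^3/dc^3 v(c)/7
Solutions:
 v(c) = C1 + Integral(C2*airyai(2^(2/3)*7^(1/3)*c/2) + C3*airybi(2^(2/3)*7^(1/3)*c/2), c)


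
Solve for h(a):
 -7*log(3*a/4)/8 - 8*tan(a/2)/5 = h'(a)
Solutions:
 h(a) = C1 - 7*a*log(a)/8 - 7*a*log(3)/8 + 7*a/8 + 7*a*log(2)/4 + 16*log(cos(a/2))/5


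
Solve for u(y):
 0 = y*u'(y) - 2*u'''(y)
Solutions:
 u(y) = C1 + Integral(C2*airyai(2^(2/3)*y/2) + C3*airybi(2^(2/3)*y/2), y)


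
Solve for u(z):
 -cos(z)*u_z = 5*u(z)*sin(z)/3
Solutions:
 u(z) = C1*cos(z)^(5/3)


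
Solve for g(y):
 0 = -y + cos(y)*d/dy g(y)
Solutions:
 g(y) = C1 + Integral(y/cos(y), y)


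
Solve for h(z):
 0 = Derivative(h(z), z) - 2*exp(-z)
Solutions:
 h(z) = C1 - 2*exp(-z)


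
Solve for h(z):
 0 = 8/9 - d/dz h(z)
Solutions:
 h(z) = C1 + 8*z/9


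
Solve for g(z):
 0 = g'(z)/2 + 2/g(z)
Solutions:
 g(z) = -sqrt(C1 - 8*z)
 g(z) = sqrt(C1 - 8*z)


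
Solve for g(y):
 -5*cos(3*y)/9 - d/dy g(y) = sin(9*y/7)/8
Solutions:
 g(y) = C1 - 5*sin(3*y)/27 + 7*cos(9*y/7)/72


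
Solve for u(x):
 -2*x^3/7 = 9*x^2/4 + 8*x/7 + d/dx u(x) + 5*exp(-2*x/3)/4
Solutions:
 u(x) = C1 - x^4/14 - 3*x^3/4 - 4*x^2/7 + 15*exp(-2*x/3)/8


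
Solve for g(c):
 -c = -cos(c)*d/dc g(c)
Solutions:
 g(c) = C1 + Integral(c/cos(c), c)


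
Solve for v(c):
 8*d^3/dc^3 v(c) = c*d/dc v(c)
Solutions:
 v(c) = C1 + Integral(C2*airyai(c/2) + C3*airybi(c/2), c)


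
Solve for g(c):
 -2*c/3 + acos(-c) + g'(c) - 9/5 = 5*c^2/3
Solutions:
 g(c) = C1 + 5*c^3/9 + c^2/3 - c*acos(-c) + 9*c/5 - sqrt(1 - c^2)


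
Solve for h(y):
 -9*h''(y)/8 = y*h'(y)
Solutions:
 h(y) = C1 + C2*erf(2*y/3)


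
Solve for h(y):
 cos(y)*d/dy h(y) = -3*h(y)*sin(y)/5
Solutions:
 h(y) = C1*cos(y)^(3/5)


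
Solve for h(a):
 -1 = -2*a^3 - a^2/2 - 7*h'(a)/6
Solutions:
 h(a) = C1 - 3*a^4/7 - a^3/7 + 6*a/7


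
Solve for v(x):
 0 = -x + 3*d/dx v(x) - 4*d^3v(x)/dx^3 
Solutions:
 v(x) = C1 + C2*exp(-sqrt(3)*x/2) + C3*exp(sqrt(3)*x/2) + x^2/6


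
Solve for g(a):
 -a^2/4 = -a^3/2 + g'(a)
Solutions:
 g(a) = C1 + a^4/8 - a^3/12


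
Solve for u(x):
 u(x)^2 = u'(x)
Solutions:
 u(x) = -1/(C1 + x)


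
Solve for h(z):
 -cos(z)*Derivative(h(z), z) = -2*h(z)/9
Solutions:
 h(z) = C1*(sin(z) + 1)^(1/9)/(sin(z) - 1)^(1/9)


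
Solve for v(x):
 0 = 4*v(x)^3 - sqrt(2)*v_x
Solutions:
 v(x) = -sqrt(2)*sqrt(-1/(C1 + 2*sqrt(2)*x))/2
 v(x) = sqrt(2)*sqrt(-1/(C1 + 2*sqrt(2)*x))/2


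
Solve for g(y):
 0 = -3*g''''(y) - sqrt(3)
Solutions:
 g(y) = C1 + C2*y + C3*y^2 + C4*y^3 - sqrt(3)*y^4/72


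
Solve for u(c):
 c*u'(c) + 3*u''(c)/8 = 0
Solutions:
 u(c) = C1 + C2*erf(2*sqrt(3)*c/3)


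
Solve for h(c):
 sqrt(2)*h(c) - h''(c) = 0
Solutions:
 h(c) = C1*exp(-2^(1/4)*c) + C2*exp(2^(1/4)*c)


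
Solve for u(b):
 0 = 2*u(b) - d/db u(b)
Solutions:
 u(b) = C1*exp(2*b)


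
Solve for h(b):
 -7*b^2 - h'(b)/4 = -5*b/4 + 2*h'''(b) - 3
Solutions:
 h(b) = C1 + C2*sin(sqrt(2)*b/4) + C3*cos(sqrt(2)*b/4) - 28*b^3/3 + 5*b^2/2 + 460*b


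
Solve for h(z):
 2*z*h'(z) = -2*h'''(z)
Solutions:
 h(z) = C1 + Integral(C2*airyai(-z) + C3*airybi(-z), z)


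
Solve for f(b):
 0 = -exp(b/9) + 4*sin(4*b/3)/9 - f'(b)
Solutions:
 f(b) = C1 - 9*exp(b/9) - cos(4*b/3)/3


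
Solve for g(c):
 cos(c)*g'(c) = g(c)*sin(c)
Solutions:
 g(c) = C1/cos(c)


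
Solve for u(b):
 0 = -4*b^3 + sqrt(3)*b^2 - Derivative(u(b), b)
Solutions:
 u(b) = C1 - b^4 + sqrt(3)*b^3/3


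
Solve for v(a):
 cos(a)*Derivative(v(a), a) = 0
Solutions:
 v(a) = C1


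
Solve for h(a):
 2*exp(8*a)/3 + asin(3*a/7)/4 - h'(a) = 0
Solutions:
 h(a) = C1 + a*asin(3*a/7)/4 + sqrt(49 - 9*a^2)/12 + exp(8*a)/12


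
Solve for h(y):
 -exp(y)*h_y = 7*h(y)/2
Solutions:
 h(y) = C1*exp(7*exp(-y)/2)


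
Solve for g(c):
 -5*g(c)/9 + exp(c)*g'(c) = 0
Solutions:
 g(c) = C1*exp(-5*exp(-c)/9)


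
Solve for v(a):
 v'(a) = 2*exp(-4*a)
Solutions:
 v(a) = C1 - exp(-4*a)/2


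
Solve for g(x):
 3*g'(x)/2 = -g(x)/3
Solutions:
 g(x) = C1*exp(-2*x/9)


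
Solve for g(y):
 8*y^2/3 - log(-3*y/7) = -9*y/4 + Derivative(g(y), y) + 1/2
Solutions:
 g(y) = C1 + 8*y^3/9 + 9*y^2/8 - y*log(-y) + y*(-log(3) + 1/2 + log(7))


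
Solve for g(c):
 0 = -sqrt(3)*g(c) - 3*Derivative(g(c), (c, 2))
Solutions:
 g(c) = C1*sin(3^(3/4)*c/3) + C2*cos(3^(3/4)*c/3)


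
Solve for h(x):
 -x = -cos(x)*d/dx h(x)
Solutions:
 h(x) = C1 + Integral(x/cos(x), x)


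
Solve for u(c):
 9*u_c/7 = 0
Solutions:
 u(c) = C1


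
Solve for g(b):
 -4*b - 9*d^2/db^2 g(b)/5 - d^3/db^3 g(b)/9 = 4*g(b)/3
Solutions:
 g(b) = C1*exp(b*(-54 + 243*3^(2/3)/(10*sqrt(33430) + 6811)^(1/3) + 3^(1/3)*(10*sqrt(33430) + 6811)^(1/3))/10)*sin(3^(1/6)*b*(-3^(2/3)*(10*sqrt(33430) + 6811)^(1/3) + 729/(10*sqrt(33430) + 6811)^(1/3))/10) + C2*exp(b*(-54 + 243*3^(2/3)/(10*sqrt(33430) + 6811)^(1/3) + 3^(1/3)*(10*sqrt(33430) + 6811)^(1/3))/10)*cos(3^(1/6)*b*(-3^(2/3)*(10*sqrt(33430) + 6811)^(1/3) + 729/(10*sqrt(33430) + 6811)^(1/3))/10) + C3*exp(-b*(243*3^(2/3)/(10*sqrt(33430) + 6811)^(1/3) + 27 + 3^(1/3)*(10*sqrt(33430) + 6811)^(1/3))/5) - 3*b


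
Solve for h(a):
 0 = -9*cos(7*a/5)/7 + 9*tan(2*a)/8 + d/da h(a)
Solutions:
 h(a) = C1 + 9*log(cos(2*a))/16 + 45*sin(7*a/5)/49


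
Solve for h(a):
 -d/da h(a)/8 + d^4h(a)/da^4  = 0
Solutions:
 h(a) = C1 + C4*exp(a/2) + (C2*sin(sqrt(3)*a/4) + C3*cos(sqrt(3)*a/4))*exp(-a/4)


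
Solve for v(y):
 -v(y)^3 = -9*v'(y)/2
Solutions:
 v(y) = -3*sqrt(2)*sqrt(-1/(C1 + 2*y))/2
 v(y) = 3*sqrt(2)*sqrt(-1/(C1 + 2*y))/2


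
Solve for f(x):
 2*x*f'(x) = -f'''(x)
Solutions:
 f(x) = C1 + Integral(C2*airyai(-2^(1/3)*x) + C3*airybi(-2^(1/3)*x), x)


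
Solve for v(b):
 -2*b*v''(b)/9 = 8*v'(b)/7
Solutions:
 v(b) = C1 + C2/b^(29/7)


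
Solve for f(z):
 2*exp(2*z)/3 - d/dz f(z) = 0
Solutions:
 f(z) = C1 + exp(2*z)/3


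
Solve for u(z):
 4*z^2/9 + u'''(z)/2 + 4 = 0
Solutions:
 u(z) = C1 + C2*z + C3*z^2 - 2*z^5/135 - 4*z^3/3


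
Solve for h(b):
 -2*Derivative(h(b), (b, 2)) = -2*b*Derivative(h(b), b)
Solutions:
 h(b) = C1 + C2*erfi(sqrt(2)*b/2)


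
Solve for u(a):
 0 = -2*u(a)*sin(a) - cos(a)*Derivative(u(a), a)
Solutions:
 u(a) = C1*cos(a)^2


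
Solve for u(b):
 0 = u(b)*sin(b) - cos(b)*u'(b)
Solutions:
 u(b) = C1/cos(b)


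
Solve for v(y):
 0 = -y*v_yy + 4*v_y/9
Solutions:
 v(y) = C1 + C2*y^(13/9)


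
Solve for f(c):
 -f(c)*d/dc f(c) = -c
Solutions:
 f(c) = -sqrt(C1 + c^2)
 f(c) = sqrt(C1 + c^2)


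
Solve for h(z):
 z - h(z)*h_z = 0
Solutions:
 h(z) = -sqrt(C1 + z^2)
 h(z) = sqrt(C1 + z^2)


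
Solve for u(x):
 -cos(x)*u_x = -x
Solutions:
 u(x) = C1 + Integral(x/cos(x), x)


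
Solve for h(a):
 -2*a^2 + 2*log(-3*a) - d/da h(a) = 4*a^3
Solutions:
 h(a) = C1 - a^4 - 2*a^3/3 + 2*a*log(-a) + 2*a*(-1 + log(3))


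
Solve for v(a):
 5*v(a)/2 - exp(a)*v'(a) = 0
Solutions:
 v(a) = C1*exp(-5*exp(-a)/2)


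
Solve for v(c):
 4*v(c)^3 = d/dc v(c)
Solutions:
 v(c) = -sqrt(2)*sqrt(-1/(C1 + 4*c))/2
 v(c) = sqrt(2)*sqrt(-1/(C1 + 4*c))/2


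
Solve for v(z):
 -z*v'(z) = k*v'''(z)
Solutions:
 v(z) = C1 + Integral(C2*airyai(z*(-1/k)^(1/3)) + C3*airybi(z*(-1/k)^(1/3)), z)


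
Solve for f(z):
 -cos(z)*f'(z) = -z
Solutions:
 f(z) = C1 + Integral(z/cos(z), z)


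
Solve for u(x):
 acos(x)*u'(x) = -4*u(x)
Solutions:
 u(x) = C1*exp(-4*Integral(1/acos(x), x))


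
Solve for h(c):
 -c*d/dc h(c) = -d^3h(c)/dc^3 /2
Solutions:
 h(c) = C1 + Integral(C2*airyai(2^(1/3)*c) + C3*airybi(2^(1/3)*c), c)


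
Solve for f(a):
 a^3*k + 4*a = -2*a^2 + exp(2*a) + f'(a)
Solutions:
 f(a) = C1 + a^4*k/4 + 2*a^3/3 + 2*a^2 - exp(2*a)/2


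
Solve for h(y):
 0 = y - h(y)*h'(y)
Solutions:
 h(y) = -sqrt(C1 + y^2)
 h(y) = sqrt(C1 + y^2)


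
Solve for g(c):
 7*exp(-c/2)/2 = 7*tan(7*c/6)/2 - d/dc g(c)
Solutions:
 g(c) = C1 + 3*log(tan(7*c/6)^2 + 1)/2 + 7*exp(-c/2)


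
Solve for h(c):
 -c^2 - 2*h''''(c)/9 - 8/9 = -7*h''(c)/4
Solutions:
 h(c) = C1 + C2*c + C3*exp(-3*sqrt(14)*c/4) + C4*exp(3*sqrt(14)*c/4) + c^4/21 + 16*c^2/49


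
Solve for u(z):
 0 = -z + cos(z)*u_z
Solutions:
 u(z) = C1 + Integral(z/cos(z), z)


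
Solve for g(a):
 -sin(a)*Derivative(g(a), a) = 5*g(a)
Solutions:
 g(a) = C1*sqrt(cos(a) + 1)*(cos(a)^2 + 2*cos(a) + 1)/(sqrt(cos(a) - 1)*(cos(a)^2 - 2*cos(a) + 1))


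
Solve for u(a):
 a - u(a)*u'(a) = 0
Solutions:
 u(a) = -sqrt(C1 + a^2)
 u(a) = sqrt(C1 + a^2)


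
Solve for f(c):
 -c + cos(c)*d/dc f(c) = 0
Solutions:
 f(c) = C1 + Integral(c/cos(c), c)


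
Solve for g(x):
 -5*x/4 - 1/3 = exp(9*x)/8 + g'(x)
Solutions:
 g(x) = C1 - 5*x^2/8 - x/3 - exp(9*x)/72


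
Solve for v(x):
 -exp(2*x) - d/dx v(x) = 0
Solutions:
 v(x) = C1 - exp(2*x)/2


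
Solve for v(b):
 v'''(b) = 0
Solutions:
 v(b) = C1 + C2*b + C3*b^2


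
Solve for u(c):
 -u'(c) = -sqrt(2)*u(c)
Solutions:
 u(c) = C1*exp(sqrt(2)*c)


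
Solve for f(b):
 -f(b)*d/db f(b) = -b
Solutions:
 f(b) = -sqrt(C1 + b^2)
 f(b) = sqrt(C1 + b^2)


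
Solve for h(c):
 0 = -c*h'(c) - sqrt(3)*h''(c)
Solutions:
 h(c) = C1 + C2*erf(sqrt(2)*3^(3/4)*c/6)


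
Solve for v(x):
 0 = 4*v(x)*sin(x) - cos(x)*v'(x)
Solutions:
 v(x) = C1/cos(x)^4


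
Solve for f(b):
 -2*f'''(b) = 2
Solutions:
 f(b) = C1 + C2*b + C3*b^2 - b^3/6


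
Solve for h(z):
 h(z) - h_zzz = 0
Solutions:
 h(z) = C3*exp(z) + (C1*sin(sqrt(3)*z/2) + C2*cos(sqrt(3)*z/2))*exp(-z/2)


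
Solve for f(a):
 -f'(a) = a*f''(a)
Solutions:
 f(a) = C1 + C2*log(a)


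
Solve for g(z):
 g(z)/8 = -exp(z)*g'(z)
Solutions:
 g(z) = C1*exp(exp(-z)/8)


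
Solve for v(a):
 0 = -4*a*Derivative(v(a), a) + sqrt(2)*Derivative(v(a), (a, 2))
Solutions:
 v(a) = C1 + C2*erfi(2^(1/4)*a)


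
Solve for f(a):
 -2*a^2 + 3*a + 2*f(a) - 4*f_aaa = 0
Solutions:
 f(a) = C3*exp(2^(2/3)*a/2) + a^2 - 3*a/2 + (C1*sin(2^(2/3)*sqrt(3)*a/4) + C2*cos(2^(2/3)*sqrt(3)*a/4))*exp(-2^(2/3)*a/4)


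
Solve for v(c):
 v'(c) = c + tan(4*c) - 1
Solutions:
 v(c) = C1 + c^2/2 - c - log(cos(4*c))/4


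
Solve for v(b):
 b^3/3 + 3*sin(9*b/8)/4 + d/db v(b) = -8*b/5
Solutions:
 v(b) = C1 - b^4/12 - 4*b^2/5 + 2*cos(9*b/8)/3


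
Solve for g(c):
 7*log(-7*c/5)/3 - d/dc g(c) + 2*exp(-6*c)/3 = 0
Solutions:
 g(c) = C1 + 7*c*log(-c)/3 + 7*c*(-log(5) - 1 + log(7))/3 - exp(-6*c)/9


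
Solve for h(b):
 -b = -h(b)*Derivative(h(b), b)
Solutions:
 h(b) = -sqrt(C1 + b^2)
 h(b) = sqrt(C1 + b^2)


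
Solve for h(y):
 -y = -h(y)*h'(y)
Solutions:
 h(y) = -sqrt(C1 + y^2)
 h(y) = sqrt(C1 + y^2)


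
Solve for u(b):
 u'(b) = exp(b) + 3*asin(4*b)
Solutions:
 u(b) = C1 + 3*b*asin(4*b) + 3*sqrt(1 - 16*b^2)/4 + exp(b)


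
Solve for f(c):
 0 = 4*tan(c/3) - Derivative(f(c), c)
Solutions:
 f(c) = C1 - 12*log(cos(c/3))


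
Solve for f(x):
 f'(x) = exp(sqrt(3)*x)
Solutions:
 f(x) = C1 + sqrt(3)*exp(sqrt(3)*x)/3


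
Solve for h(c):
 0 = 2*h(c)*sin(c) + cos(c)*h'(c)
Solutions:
 h(c) = C1*cos(c)^2


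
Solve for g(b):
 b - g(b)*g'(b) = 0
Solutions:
 g(b) = -sqrt(C1 + b^2)
 g(b) = sqrt(C1 + b^2)


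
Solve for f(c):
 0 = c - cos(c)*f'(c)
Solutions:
 f(c) = C1 + Integral(c/cos(c), c)


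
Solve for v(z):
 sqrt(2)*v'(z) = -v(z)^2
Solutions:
 v(z) = 2/(C1 + sqrt(2)*z)


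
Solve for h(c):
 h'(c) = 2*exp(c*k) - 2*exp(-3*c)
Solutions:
 h(c) = C1 + 2*exp(-3*c)/3 + 2*exp(c*k)/k


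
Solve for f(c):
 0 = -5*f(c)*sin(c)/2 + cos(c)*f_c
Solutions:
 f(c) = C1/cos(c)^(5/2)


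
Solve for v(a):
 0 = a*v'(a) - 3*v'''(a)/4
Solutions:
 v(a) = C1 + Integral(C2*airyai(6^(2/3)*a/3) + C3*airybi(6^(2/3)*a/3), a)


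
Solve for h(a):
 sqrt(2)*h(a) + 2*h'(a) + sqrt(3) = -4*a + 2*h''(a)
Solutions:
 h(a) = C1*exp(a*(1 - sqrt(1 + 2*sqrt(2)))/2) + C2*exp(a*(1 + sqrt(1 + 2*sqrt(2)))/2) - 2*sqrt(2)*a - sqrt(6)/2 + 4


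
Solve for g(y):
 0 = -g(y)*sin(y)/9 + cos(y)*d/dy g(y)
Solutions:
 g(y) = C1/cos(y)^(1/9)


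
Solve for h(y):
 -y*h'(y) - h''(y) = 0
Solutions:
 h(y) = C1 + C2*erf(sqrt(2)*y/2)


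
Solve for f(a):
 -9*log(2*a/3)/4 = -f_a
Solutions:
 f(a) = C1 + 9*a*log(a)/4 - 9*a*log(3)/4 - 9*a/4 + 9*a*log(2)/4


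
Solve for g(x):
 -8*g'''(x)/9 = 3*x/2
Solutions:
 g(x) = C1 + C2*x + C3*x^2 - 9*x^4/128


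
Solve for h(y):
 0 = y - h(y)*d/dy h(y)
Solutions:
 h(y) = -sqrt(C1 + y^2)
 h(y) = sqrt(C1 + y^2)


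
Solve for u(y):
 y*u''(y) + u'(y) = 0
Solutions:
 u(y) = C1 + C2*log(y)


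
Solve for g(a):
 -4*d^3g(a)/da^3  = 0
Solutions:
 g(a) = C1 + C2*a + C3*a^2


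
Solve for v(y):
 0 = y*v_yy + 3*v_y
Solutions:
 v(y) = C1 + C2/y^2


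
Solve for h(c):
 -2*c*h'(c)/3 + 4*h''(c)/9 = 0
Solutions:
 h(c) = C1 + C2*erfi(sqrt(3)*c/2)


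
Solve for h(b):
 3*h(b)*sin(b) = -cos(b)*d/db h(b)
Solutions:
 h(b) = C1*cos(b)^3


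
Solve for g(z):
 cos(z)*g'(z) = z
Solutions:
 g(z) = C1 + Integral(z/cos(z), z)


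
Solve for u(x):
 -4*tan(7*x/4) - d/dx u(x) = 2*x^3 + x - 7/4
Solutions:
 u(x) = C1 - x^4/2 - x^2/2 + 7*x/4 + 16*log(cos(7*x/4))/7


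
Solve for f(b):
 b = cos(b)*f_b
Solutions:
 f(b) = C1 + Integral(b/cos(b), b)


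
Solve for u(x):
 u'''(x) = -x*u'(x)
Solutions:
 u(x) = C1 + Integral(C2*airyai(-x) + C3*airybi(-x), x)


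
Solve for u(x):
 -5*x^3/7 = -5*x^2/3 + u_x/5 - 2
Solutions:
 u(x) = C1 - 25*x^4/28 + 25*x^3/9 + 10*x


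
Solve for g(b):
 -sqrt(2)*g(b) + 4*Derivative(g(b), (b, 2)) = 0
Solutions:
 g(b) = C1*exp(-2^(1/4)*b/2) + C2*exp(2^(1/4)*b/2)


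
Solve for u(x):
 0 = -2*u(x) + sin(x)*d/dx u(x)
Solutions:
 u(x) = C1*(cos(x) - 1)/(cos(x) + 1)


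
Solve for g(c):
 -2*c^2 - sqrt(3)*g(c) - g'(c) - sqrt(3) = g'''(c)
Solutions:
 g(c) = C1*exp(2^(1/3)*sqrt(3)*c*(-2/(9 + sqrt(85))^(1/3) + 2^(1/3)*(9 + sqrt(85))^(1/3))/12)*sin(2^(1/3)*c*(2/(9 + sqrt(85))^(1/3) + 2^(1/3)*(9 + sqrt(85))^(1/3))/4) + C2*exp(2^(1/3)*sqrt(3)*c*(-2/(9 + sqrt(85))^(1/3) + 2^(1/3)*(9 + sqrt(85))^(1/3))/12)*cos(2^(1/3)*c*(2/(9 + sqrt(85))^(1/3) + 2^(1/3)*(9 + sqrt(85))^(1/3))/4) + C3*exp(-2^(1/3)*sqrt(3)*c*(-2/(9 + sqrt(85))^(1/3) + 2^(1/3)*(9 + sqrt(85))^(1/3))/6) - 2*sqrt(3)*c^2/3 + 4*c/3 - 1 - 4*sqrt(3)/9


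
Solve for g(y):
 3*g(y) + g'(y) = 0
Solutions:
 g(y) = C1*exp(-3*y)


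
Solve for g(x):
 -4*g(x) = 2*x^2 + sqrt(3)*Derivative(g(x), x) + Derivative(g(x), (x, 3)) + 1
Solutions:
 g(x) = C1*exp(x*(-3^(5/6)/(6 + sqrt(sqrt(3) + 36))^(1/3) + 3^(2/3)*(6 + sqrt(sqrt(3) + 36))^(1/3))/6)*sin(x*(3^(1/3)/(6 + sqrt(sqrt(3) + 36))^(1/3) + 3^(1/6)*(6 + sqrt(sqrt(3) + 36))^(1/3))/2) + C2*exp(x*(-3^(5/6)/(6 + sqrt(sqrt(3) + 36))^(1/3) + 3^(2/3)*(6 + sqrt(sqrt(3) + 36))^(1/3))/6)*cos(x*(3^(1/3)/(6 + sqrt(sqrt(3) + 36))^(1/3) + 3^(1/6)*(6 + sqrt(sqrt(3) + 36))^(1/3))/2) + C3*exp(-x*(-3^(5/6)/(6 + sqrt(sqrt(3) + 36))^(1/3) + 3^(2/3)*(6 + sqrt(sqrt(3) + 36))^(1/3))/3) - x^2/2 + sqrt(3)*x/4 - 7/16


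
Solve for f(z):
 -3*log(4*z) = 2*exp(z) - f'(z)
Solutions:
 f(z) = C1 + 3*z*log(z) + 3*z*(-1 + 2*log(2)) + 2*exp(z)


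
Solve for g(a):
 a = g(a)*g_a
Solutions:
 g(a) = -sqrt(C1 + a^2)
 g(a) = sqrt(C1 + a^2)


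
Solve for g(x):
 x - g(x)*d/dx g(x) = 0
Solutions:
 g(x) = -sqrt(C1 + x^2)
 g(x) = sqrt(C1 + x^2)


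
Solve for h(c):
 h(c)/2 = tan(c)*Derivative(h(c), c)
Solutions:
 h(c) = C1*sqrt(sin(c))


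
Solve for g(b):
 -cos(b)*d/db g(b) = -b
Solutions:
 g(b) = C1 + Integral(b/cos(b), b)


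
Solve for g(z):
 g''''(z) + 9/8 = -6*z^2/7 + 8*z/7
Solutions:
 g(z) = C1 + C2*z + C3*z^2 + C4*z^3 - z^6/420 + z^5/105 - 3*z^4/64


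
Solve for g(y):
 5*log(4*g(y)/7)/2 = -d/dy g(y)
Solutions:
 2*Integral(1/(log(_y) - log(7) + 2*log(2)), (_y, g(y)))/5 = C1 - y


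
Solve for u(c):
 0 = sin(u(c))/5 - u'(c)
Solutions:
 -c/5 + log(cos(u(c)) - 1)/2 - log(cos(u(c)) + 1)/2 = C1


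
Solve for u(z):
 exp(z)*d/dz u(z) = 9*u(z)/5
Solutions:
 u(z) = C1*exp(-9*exp(-z)/5)


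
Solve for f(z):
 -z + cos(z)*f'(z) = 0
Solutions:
 f(z) = C1 + Integral(z/cos(z), z)


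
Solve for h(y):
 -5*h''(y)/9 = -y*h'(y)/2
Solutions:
 h(y) = C1 + C2*erfi(3*sqrt(5)*y/10)


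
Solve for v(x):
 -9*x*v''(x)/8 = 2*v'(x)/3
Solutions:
 v(x) = C1 + C2*x^(11/27)


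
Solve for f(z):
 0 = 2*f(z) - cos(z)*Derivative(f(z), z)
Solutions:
 f(z) = C1*(sin(z) + 1)/(sin(z) - 1)


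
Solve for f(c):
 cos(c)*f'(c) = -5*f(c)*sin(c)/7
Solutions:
 f(c) = C1*cos(c)^(5/7)


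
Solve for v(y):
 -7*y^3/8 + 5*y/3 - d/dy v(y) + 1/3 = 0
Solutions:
 v(y) = C1 - 7*y^4/32 + 5*y^2/6 + y/3


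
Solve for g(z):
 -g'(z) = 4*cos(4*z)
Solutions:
 g(z) = C1 - sin(4*z)


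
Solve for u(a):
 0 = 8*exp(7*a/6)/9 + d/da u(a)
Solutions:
 u(a) = C1 - 16*exp(7*a/6)/21


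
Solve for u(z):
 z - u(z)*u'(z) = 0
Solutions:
 u(z) = -sqrt(C1 + z^2)
 u(z) = sqrt(C1 + z^2)


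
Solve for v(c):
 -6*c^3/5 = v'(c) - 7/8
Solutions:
 v(c) = C1 - 3*c^4/10 + 7*c/8


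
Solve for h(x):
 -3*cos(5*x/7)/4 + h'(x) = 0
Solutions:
 h(x) = C1 + 21*sin(5*x/7)/20


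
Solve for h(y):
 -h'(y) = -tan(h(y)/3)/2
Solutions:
 h(y) = -3*asin(C1*exp(y/6)) + 3*pi
 h(y) = 3*asin(C1*exp(y/6))


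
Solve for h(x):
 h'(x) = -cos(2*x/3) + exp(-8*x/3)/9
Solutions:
 h(x) = C1 - 3*sin(2*x/3)/2 - exp(-8*x/3)/24


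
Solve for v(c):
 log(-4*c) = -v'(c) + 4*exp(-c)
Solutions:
 v(c) = C1 - c*log(-c) + c*(1 - 2*log(2)) - 4*exp(-c)


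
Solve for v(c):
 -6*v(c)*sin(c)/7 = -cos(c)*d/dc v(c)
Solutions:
 v(c) = C1/cos(c)^(6/7)


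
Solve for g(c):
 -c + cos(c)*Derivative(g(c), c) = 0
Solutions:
 g(c) = C1 + Integral(c/cos(c), c)


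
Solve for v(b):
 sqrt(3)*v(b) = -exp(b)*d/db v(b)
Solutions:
 v(b) = C1*exp(sqrt(3)*exp(-b))


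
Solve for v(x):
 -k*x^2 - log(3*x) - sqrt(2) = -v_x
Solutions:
 v(x) = C1 + k*x^3/3 + x*log(x) - x + x*log(3) + sqrt(2)*x


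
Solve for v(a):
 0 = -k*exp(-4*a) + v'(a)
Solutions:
 v(a) = C1 - k*exp(-4*a)/4


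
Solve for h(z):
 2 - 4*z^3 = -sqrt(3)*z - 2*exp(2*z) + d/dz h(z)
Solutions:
 h(z) = C1 - z^4 + sqrt(3)*z^2/2 + 2*z + exp(2*z)


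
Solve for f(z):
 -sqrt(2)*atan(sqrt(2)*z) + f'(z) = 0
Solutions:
 f(z) = C1 + sqrt(2)*(z*atan(sqrt(2)*z) - sqrt(2)*log(2*z^2 + 1)/4)


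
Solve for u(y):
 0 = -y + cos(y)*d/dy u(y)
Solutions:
 u(y) = C1 + Integral(y/cos(y), y)


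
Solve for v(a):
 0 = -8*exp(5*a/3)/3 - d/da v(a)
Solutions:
 v(a) = C1 - 8*exp(5*a/3)/5


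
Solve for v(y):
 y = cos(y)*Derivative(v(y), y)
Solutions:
 v(y) = C1 + Integral(y/cos(y), y)


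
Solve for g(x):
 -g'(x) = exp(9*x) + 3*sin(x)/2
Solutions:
 g(x) = C1 - exp(9*x)/9 + 3*cos(x)/2


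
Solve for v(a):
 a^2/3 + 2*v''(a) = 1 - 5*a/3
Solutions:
 v(a) = C1 + C2*a - a^4/72 - 5*a^3/36 + a^2/4


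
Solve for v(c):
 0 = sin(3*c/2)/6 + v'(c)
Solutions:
 v(c) = C1 + cos(3*c/2)/9


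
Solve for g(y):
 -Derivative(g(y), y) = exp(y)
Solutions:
 g(y) = C1 - exp(y)


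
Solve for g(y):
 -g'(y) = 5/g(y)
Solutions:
 g(y) = -sqrt(C1 - 10*y)
 g(y) = sqrt(C1 - 10*y)


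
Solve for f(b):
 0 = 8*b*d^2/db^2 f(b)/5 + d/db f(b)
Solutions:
 f(b) = C1 + C2*b^(3/8)


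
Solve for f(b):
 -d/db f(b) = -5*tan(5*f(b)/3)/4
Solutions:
 f(b) = -3*asin(C1*exp(25*b/12))/5 + 3*pi/5
 f(b) = 3*asin(C1*exp(25*b/12))/5


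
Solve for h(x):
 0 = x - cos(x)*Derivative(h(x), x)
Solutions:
 h(x) = C1 + Integral(x/cos(x), x)


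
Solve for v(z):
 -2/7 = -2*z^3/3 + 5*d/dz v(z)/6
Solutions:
 v(z) = C1 + z^4/5 - 12*z/35


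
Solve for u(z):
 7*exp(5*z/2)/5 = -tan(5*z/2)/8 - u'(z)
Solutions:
 u(z) = C1 - 14*exp(5*z/2)/25 + log(cos(5*z/2))/20


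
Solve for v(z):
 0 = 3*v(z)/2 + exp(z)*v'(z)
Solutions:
 v(z) = C1*exp(3*exp(-z)/2)


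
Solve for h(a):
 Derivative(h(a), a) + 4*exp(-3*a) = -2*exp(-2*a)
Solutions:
 h(a) = C1 + exp(-2*a) + 4*exp(-3*a)/3


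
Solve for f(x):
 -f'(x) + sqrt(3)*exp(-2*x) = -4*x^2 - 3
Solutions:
 f(x) = C1 + 4*x^3/3 + 3*x - sqrt(3)*exp(-2*x)/2


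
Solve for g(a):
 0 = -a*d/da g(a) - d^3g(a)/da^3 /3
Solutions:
 g(a) = C1 + Integral(C2*airyai(-3^(1/3)*a) + C3*airybi(-3^(1/3)*a), a)


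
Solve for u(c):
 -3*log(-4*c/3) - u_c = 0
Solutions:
 u(c) = C1 - 3*c*log(-c) + 3*c*(-2*log(2) + 1 + log(3))


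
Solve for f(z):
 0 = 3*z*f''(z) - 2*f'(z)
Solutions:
 f(z) = C1 + C2*z^(5/3)


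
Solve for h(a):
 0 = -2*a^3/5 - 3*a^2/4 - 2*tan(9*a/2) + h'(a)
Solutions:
 h(a) = C1 + a^4/10 + a^3/4 - 4*log(cos(9*a/2))/9


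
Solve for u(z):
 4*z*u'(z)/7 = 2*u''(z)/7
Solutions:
 u(z) = C1 + C2*erfi(z)


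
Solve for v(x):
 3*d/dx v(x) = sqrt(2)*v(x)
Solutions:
 v(x) = C1*exp(sqrt(2)*x/3)


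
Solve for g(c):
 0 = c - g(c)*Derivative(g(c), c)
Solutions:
 g(c) = -sqrt(C1 + c^2)
 g(c) = sqrt(C1 + c^2)


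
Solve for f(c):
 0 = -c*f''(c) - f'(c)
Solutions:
 f(c) = C1 + C2*log(c)


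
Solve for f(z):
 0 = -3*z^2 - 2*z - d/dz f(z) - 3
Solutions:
 f(z) = C1 - z^3 - z^2 - 3*z


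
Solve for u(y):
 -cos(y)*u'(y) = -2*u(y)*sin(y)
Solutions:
 u(y) = C1/cos(y)^2


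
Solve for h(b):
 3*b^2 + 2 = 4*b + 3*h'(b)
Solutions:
 h(b) = C1 + b^3/3 - 2*b^2/3 + 2*b/3


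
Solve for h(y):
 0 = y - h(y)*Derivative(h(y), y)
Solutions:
 h(y) = -sqrt(C1 + y^2)
 h(y) = sqrt(C1 + y^2)


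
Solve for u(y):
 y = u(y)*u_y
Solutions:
 u(y) = -sqrt(C1 + y^2)
 u(y) = sqrt(C1 + y^2)


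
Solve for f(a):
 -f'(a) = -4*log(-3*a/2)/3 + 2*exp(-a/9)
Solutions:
 f(a) = C1 + 4*a*log(-a)/3 + 4*a*(-1 - log(2) + log(3))/3 + 18*exp(-a/9)


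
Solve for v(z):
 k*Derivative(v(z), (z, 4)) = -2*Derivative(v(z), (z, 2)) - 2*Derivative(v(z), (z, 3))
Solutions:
 v(z) = C1 + C2*z + C3*exp(z*(sqrt(1 - 2*k) - 1)/k) + C4*exp(-z*(sqrt(1 - 2*k) + 1)/k)


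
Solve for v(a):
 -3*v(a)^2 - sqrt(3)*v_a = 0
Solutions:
 v(a) = 1/(C1 + sqrt(3)*a)


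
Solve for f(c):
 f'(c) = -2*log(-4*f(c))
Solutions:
 Integral(1/(log(-_y) + 2*log(2)), (_y, f(c)))/2 = C1 - c


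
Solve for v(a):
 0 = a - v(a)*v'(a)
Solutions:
 v(a) = -sqrt(C1 + a^2)
 v(a) = sqrt(C1 + a^2)


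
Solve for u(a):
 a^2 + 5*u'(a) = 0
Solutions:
 u(a) = C1 - a^3/15


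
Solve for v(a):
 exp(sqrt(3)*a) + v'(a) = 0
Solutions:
 v(a) = C1 - sqrt(3)*exp(sqrt(3)*a)/3


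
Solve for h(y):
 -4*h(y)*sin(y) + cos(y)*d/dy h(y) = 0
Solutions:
 h(y) = C1/cos(y)^4


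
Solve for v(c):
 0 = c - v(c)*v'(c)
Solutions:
 v(c) = -sqrt(C1 + c^2)
 v(c) = sqrt(C1 + c^2)


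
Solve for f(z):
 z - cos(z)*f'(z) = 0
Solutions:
 f(z) = C1 + Integral(z/cos(z), z)


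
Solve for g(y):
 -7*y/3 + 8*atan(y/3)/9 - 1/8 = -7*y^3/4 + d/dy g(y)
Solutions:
 g(y) = C1 + 7*y^4/16 - 7*y^2/6 + 8*y*atan(y/3)/9 - y/8 - 4*log(y^2 + 9)/3


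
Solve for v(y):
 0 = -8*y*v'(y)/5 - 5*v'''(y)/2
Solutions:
 v(y) = C1 + Integral(C2*airyai(-2*10^(1/3)*y/5) + C3*airybi(-2*10^(1/3)*y/5), y)


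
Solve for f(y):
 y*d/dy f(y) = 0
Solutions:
 f(y) = C1


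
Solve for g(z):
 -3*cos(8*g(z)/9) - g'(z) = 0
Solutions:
 3*z - 9*log(sin(8*g(z)/9) - 1)/16 + 9*log(sin(8*g(z)/9) + 1)/16 = C1


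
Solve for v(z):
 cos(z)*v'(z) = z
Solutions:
 v(z) = C1 + Integral(z/cos(z), z)


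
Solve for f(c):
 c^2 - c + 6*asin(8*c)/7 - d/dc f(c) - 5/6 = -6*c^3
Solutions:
 f(c) = C1 + 3*c^4/2 + c^3/3 - c^2/2 + 6*c*asin(8*c)/7 - 5*c/6 + 3*sqrt(1 - 64*c^2)/28


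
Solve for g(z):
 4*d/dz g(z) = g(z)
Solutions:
 g(z) = C1*exp(z/4)


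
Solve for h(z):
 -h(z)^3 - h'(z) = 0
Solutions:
 h(z) = -sqrt(2)*sqrt(-1/(C1 - z))/2
 h(z) = sqrt(2)*sqrt(-1/(C1 - z))/2


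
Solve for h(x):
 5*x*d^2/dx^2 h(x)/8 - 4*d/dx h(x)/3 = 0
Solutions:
 h(x) = C1 + C2*x^(47/15)


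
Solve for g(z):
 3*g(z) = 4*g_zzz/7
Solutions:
 g(z) = C3*exp(42^(1/3)*z/2) + (C1*sin(14^(1/3)*3^(5/6)*z/4) + C2*cos(14^(1/3)*3^(5/6)*z/4))*exp(-42^(1/3)*z/4)


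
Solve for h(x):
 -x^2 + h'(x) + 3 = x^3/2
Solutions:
 h(x) = C1 + x^4/8 + x^3/3 - 3*x


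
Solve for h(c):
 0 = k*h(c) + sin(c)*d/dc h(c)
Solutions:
 h(c) = C1*exp(k*(-log(cos(c) - 1) + log(cos(c) + 1))/2)


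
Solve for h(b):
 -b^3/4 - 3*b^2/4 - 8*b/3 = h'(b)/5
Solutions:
 h(b) = C1 - 5*b^4/16 - 5*b^3/4 - 20*b^2/3


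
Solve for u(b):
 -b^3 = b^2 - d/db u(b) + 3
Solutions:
 u(b) = C1 + b^4/4 + b^3/3 + 3*b


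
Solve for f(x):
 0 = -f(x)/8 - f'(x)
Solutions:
 f(x) = C1*exp(-x/8)


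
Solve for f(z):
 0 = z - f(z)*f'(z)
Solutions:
 f(z) = -sqrt(C1 + z^2)
 f(z) = sqrt(C1 + z^2)


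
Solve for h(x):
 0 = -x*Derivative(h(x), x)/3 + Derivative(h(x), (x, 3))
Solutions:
 h(x) = C1 + Integral(C2*airyai(3^(2/3)*x/3) + C3*airybi(3^(2/3)*x/3), x)


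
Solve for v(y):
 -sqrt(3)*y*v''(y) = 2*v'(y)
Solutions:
 v(y) = C1 + C2*y^(1 - 2*sqrt(3)/3)


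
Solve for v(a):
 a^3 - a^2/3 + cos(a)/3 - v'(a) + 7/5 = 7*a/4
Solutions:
 v(a) = C1 + a^4/4 - a^3/9 - 7*a^2/8 + 7*a/5 + sin(a)/3


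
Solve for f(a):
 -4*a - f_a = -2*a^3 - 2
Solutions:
 f(a) = C1 + a^4/2 - 2*a^2 + 2*a


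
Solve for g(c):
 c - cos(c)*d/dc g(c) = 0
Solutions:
 g(c) = C1 + Integral(c/cos(c), c)


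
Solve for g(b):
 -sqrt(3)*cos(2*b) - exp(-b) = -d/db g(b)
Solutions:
 g(b) = C1 + sqrt(3)*sin(2*b)/2 - exp(-b)


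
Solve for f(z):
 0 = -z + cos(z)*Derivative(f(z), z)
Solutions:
 f(z) = C1 + Integral(z/cos(z), z)


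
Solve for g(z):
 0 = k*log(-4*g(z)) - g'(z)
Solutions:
 Integral(1/(log(-_y) + 2*log(2)), (_y, g(z))) = C1 + k*z


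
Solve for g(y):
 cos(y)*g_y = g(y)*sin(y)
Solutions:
 g(y) = C1/cos(y)


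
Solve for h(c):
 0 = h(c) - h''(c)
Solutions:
 h(c) = C1*exp(-c) + C2*exp(c)


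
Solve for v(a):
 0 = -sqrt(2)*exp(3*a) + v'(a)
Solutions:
 v(a) = C1 + sqrt(2)*exp(3*a)/3


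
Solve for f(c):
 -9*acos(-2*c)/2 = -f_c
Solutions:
 f(c) = C1 + 9*c*acos(-2*c)/2 + 9*sqrt(1 - 4*c^2)/4


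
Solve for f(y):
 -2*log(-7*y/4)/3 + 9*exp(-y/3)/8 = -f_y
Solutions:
 f(y) = C1 + 2*y*log(-y)/3 + 2*y*(-2*log(2) - 1 + log(7))/3 + 27*exp(-y/3)/8


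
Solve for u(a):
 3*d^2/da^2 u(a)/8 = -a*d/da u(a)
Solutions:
 u(a) = C1 + C2*erf(2*sqrt(3)*a/3)


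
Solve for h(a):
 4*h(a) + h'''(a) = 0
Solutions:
 h(a) = C3*exp(-2^(2/3)*a) + (C1*sin(2^(2/3)*sqrt(3)*a/2) + C2*cos(2^(2/3)*sqrt(3)*a/2))*exp(2^(2/3)*a/2)


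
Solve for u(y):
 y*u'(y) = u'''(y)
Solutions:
 u(y) = C1 + Integral(C2*airyai(y) + C3*airybi(y), y)


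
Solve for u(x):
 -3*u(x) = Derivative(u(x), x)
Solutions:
 u(x) = C1*exp(-3*x)


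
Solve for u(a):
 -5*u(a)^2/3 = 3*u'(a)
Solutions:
 u(a) = 9/(C1 + 5*a)


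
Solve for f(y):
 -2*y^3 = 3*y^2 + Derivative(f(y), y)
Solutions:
 f(y) = C1 - y^4/2 - y^3


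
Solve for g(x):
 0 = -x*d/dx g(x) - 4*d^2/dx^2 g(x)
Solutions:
 g(x) = C1 + C2*erf(sqrt(2)*x/4)


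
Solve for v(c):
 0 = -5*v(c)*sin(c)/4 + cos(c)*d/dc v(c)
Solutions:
 v(c) = C1/cos(c)^(5/4)


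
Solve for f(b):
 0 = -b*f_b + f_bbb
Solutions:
 f(b) = C1 + Integral(C2*airyai(b) + C3*airybi(b), b)


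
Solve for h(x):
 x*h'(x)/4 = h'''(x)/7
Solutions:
 h(x) = C1 + Integral(C2*airyai(14^(1/3)*x/2) + C3*airybi(14^(1/3)*x/2), x)


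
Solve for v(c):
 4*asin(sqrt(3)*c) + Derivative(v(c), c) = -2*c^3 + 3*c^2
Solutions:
 v(c) = C1 - c^4/2 + c^3 - 4*c*asin(sqrt(3)*c) - 4*sqrt(3)*sqrt(1 - 3*c^2)/3


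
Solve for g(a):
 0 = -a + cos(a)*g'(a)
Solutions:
 g(a) = C1 + Integral(a/cos(a), a)


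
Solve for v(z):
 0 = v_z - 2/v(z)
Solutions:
 v(z) = -sqrt(C1 + 4*z)
 v(z) = sqrt(C1 + 4*z)


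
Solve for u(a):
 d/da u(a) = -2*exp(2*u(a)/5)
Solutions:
 u(a) = 5*log(-sqrt(-1/(C1 - 2*a))) - 5*log(2) + 5*log(10)/2
 u(a) = 5*log(-1/(C1 - 2*a))/2 - 5*log(2) + 5*log(10)/2


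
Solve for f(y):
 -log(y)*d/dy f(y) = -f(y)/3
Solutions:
 f(y) = C1*exp(li(y)/3)


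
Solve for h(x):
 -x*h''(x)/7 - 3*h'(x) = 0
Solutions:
 h(x) = C1 + C2/x^20


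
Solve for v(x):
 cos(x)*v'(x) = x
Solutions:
 v(x) = C1 + Integral(x/cos(x), x)


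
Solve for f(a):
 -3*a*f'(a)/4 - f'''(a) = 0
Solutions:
 f(a) = C1 + Integral(C2*airyai(-6^(1/3)*a/2) + C3*airybi(-6^(1/3)*a/2), a)


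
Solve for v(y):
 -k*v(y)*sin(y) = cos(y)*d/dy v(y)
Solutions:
 v(y) = C1*exp(k*log(cos(y)))


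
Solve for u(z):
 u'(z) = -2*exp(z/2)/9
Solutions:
 u(z) = C1 - 4*exp(z/2)/9


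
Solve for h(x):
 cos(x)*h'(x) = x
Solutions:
 h(x) = C1 + Integral(x/cos(x), x)


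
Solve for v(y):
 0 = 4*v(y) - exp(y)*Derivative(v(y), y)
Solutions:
 v(y) = C1*exp(-4*exp(-y))


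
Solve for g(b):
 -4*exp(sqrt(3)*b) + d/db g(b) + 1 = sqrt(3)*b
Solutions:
 g(b) = C1 + sqrt(3)*b^2/2 - b + 4*sqrt(3)*exp(sqrt(3)*b)/3


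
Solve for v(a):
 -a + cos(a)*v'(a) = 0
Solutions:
 v(a) = C1 + Integral(a/cos(a), a)


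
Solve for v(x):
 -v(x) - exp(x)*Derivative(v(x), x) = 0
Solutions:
 v(x) = C1*exp(exp(-x))


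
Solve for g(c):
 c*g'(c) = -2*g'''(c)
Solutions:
 g(c) = C1 + Integral(C2*airyai(-2^(2/3)*c/2) + C3*airybi(-2^(2/3)*c/2), c)


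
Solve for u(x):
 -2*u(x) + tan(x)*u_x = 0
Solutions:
 u(x) = C1*sin(x)^2


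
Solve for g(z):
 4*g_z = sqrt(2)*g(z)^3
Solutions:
 g(z) = -sqrt(2)*sqrt(-1/(C1 + sqrt(2)*z))
 g(z) = sqrt(2)*sqrt(-1/(C1 + sqrt(2)*z))


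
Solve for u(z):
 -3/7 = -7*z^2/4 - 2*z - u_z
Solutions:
 u(z) = C1 - 7*z^3/12 - z^2 + 3*z/7


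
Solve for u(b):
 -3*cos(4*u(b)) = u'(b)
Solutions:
 u(b) = -asin((C1 + exp(24*b))/(C1 - exp(24*b)))/4 + pi/4
 u(b) = asin((C1 + exp(24*b))/(C1 - exp(24*b)))/4


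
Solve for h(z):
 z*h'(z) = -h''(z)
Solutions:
 h(z) = C1 + C2*erf(sqrt(2)*z/2)


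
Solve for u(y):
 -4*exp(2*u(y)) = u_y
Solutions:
 u(y) = log(-sqrt(-1/(C1 - 4*y))) - log(2)/2
 u(y) = log(-1/(C1 - 4*y))/2 - log(2)/2


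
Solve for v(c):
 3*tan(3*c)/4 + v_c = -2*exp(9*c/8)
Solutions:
 v(c) = C1 - 16*exp(9*c/8)/9 + log(cos(3*c))/4


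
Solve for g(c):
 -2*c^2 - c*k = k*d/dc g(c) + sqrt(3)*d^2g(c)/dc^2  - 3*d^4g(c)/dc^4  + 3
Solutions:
 g(c) = C1 + C2*exp(-2^(1/3)*c*(2^(1/3)*(-9*k + sqrt(3)*sqrt(27*k^2 - 4*sqrt(3)))^(1/3) + 2*sqrt(3)/(-9*k + sqrt(3)*sqrt(27*k^2 - 4*sqrt(3)))^(1/3))/6) + C3*exp(2^(1/3)*c*(2^(1/3)*(-9*k + sqrt(3)*sqrt(27*k^2 - 4*sqrt(3)))^(1/3) - 2^(1/3)*sqrt(3)*I*(-9*k + sqrt(3)*sqrt(27*k^2 - 4*sqrt(3)))^(1/3) - 8*sqrt(3)/((-1 + sqrt(3)*I)*(-9*k + sqrt(3)*sqrt(27*k^2 - 4*sqrt(3)))^(1/3)))/12) + C4*exp(2^(1/3)*c*(2^(1/3)*(-9*k + sqrt(3)*sqrt(27*k^2 - 4*sqrt(3)))^(1/3) + 2^(1/3)*sqrt(3)*I*(-9*k + sqrt(3)*sqrt(27*k^2 - 4*sqrt(3)))^(1/3) + 8*sqrt(3)/((1 + sqrt(3)*I)*(-9*k + sqrt(3)*sqrt(27*k^2 - 4*sqrt(3)))^(1/3)))/12) - 2*c^3/(3*k) - c^2/2 + 2*sqrt(3)*c^2/k^2 - 3*c/k + sqrt(3)*c/k - 12*c/k^3


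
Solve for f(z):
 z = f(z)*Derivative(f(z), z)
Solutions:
 f(z) = -sqrt(C1 + z^2)
 f(z) = sqrt(C1 + z^2)


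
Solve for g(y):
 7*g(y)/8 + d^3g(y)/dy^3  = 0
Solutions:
 g(y) = C3*exp(-7^(1/3)*y/2) + (C1*sin(sqrt(3)*7^(1/3)*y/4) + C2*cos(sqrt(3)*7^(1/3)*y/4))*exp(7^(1/3)*y/4)


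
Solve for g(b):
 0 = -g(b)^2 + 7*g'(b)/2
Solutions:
 g(b) = -7/(C1 + 2*b)


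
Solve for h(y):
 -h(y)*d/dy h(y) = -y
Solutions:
 h(y) = -sqrt(C1 + y^2)
 h(y) = sqrt(C1 + y^2)


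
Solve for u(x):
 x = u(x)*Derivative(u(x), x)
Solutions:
 u(x) = -sqrt(C1 + x^2)
 u(x) = sqrt(C1 + x^2)


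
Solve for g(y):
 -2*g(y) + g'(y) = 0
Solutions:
 g(y) = C1*exp(2*y)


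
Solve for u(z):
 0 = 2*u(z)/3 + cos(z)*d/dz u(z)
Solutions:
 u(z) = C1*(sin(z) - 1)^(1/3)/(sin(z) + 1)^(1/3)


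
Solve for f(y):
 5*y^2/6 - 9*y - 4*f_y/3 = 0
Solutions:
 f(y) = C1 + 5*y^3/24 - 27*y^2/8


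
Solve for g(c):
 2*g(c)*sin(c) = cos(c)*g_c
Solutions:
 g(c) = C1/cos(c)^2


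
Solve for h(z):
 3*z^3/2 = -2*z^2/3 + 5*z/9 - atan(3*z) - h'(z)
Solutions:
 h(z) = C1 - 3*z^4/8 - 2*z^3/9 + 5*z^2/18 - z*atan(3*z) + log(9*z^2 + 1)/6


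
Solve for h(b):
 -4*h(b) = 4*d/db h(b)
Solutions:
 h(b) = C1*exp(-b)


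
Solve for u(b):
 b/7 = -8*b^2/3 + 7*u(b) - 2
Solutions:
 u(b) = 8*b^2/21 + b/49 + 2/7


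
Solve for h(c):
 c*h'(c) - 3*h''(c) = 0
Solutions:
 h(c) = C1 + C2*erfi(sqrt(6)*c/6)


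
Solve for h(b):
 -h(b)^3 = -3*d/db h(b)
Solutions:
 h(b) = -sqrt(6)*sqrt(-1/(C1 + b))/2
 h(b) = sqrt(6)*sqrt(-1/(C1 + b))/2


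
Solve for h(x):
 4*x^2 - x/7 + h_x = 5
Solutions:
 h(x) = C1 - 4*x^3/3 + x^2/14 + 5*x


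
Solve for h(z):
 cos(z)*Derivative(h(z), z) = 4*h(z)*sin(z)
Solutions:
 h(z) = C1/cos(z)^4


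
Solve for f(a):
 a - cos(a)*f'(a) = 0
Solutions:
 f(a) = C1 + Integral(a/cos(a), a)


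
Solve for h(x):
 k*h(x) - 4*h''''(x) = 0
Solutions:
 h(x) = C1*exp(-sqrt(2)*k^(1/4)*x/2) + C2*exp(sqrt(2)*k^(1/4)*x/2) + C3*exp(-sqrt(2)*I*k^(1/4)*x/2) + C4*exp(sqrt(2)*I*k^(1/4)*x/2)


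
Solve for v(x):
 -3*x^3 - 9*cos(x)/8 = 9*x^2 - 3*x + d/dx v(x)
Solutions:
 v(x) = C1 - 3*x^4/4 - 3*x^3 + 3*x^2/2 - 9*sin(x)/8


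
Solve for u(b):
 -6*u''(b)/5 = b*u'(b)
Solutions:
 u(b) = C1 + C2*erf(sqrt(15)*b/6)


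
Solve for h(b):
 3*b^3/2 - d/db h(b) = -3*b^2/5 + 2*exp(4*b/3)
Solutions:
 h(b) = C1 + 3*b^4/8 + b^3/5 - 3*exp(4*b/3)/2


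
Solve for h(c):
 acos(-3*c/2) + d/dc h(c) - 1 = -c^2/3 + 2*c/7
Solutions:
 h(c) = C1 - c^3/9 + c^2/7 - c*acos(-3*c/2) + c - sqrt(4 - 9*c^2)/3


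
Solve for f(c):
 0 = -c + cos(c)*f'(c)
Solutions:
 f(c) = C1 + Integral(c/cos(c), c)


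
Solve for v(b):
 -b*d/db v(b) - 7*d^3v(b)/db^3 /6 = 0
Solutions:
 v(b) = C1 + Integral(C2*airyai(-6^(1/3)*7^(2/3)*b/7) + C3*airybi(-6^(1/3)*7^(2/3)*b/7), b)


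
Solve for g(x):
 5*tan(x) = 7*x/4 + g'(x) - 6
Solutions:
 g(x) = C1 - 7*x^2/8 + 6*x - 5*log(cos(x))


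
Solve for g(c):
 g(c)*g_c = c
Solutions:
 g(c) = -sqrt(C1 + c^2)
 g(c) = sqrt(C1 + c^2)


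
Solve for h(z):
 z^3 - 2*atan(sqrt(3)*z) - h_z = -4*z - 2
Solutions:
 h(z) = C1 + z^4/4 + 2*z^2 - 2*z*atan(sqrt(3)*z) + 2*z + sqrt(3)*log(3*z^2 + 1)/3


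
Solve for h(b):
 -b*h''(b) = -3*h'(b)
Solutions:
 h(b) = C1 + C2*b^4


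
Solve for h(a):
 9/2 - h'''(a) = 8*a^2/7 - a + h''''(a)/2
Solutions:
 h(a) = C1 + C2*a + C3*a^2 + C4*exp(-2*a) - 2*a^5/105 + 5*a^4/56 + 4*a^3/7


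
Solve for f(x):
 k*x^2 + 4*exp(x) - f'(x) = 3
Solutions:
 f(x) = C1 + k*x^3/3 - 3*x + 4*exp(x)


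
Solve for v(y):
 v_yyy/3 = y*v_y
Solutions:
 v(y) = C1 + Integral(C2*airyai(3^(1/3)*y) + C3*airybi(3^(1/3)*y), y)


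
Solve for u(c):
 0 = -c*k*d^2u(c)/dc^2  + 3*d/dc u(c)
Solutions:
 u(c) = C1 + c^(((re(k) + 3)*re(k) + im(k)^2)/(re(k)^2 + im(k)^2))*(C2*sin(3*log(c)*Abs(im(k))/(re(k)^2 + im(k)^2)) + C3*cos(3*log(c)*im(k)/(re(k)^2 + im(k)^2)))


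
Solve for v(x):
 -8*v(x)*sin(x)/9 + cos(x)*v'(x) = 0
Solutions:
 v(x) = C1/cos(x)^(8/9)


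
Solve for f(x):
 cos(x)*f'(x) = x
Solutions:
 f(x) = C1 + Integral(x/cos(x), x)


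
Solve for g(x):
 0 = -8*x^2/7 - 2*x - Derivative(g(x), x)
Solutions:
 g(x) = C1 - 8*x^3/21 - x^2


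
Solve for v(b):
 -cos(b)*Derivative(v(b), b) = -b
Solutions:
 v(b) = C1 + Integral(b/cos(b), b)


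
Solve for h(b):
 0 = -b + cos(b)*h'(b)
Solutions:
 h(b) = C1 + Integral(b/cos(b), b)


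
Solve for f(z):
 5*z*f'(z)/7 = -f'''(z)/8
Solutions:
 f(z) = C1 + Integral(C2*airyai(-2*5^(1/3)*7^(2/3)*z/7) + C3*airybi(-2*5^(1/3)*7^(2/3)*z/7), z)


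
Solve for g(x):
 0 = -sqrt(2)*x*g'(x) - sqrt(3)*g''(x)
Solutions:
 g(x) = C1 + C2*erf(6^(3/4)*x/6)


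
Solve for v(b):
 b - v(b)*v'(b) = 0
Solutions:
 v(b) = -sqrt(C1 + b^2)
 v(b) = sqrt(C1 + b^2)


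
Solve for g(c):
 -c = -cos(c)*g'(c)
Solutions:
 g(c) = C1 + Integral(c/cos(c), c)


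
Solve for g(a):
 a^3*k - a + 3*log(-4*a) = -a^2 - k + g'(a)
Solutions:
 g(a) = C1 + a^4*k/4 + a^3/3 - a^2/2 + a*(k - 3 + 6*log(2)) + 3*a*log(-a)


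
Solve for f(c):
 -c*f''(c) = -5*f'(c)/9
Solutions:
 f(c) = C1 + C2*c^(14/9)


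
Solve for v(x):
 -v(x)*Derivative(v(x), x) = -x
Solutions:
 v(x) = -sqrt(C1 + x^2)
 v(x) = sqrt(C1 + x^2)


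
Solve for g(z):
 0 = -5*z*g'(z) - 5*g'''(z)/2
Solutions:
 g(z) = C1 + Integral(C2*airyai(-2^(1/3)*z) + C3*airybi(-2^(1/3)*z), z)


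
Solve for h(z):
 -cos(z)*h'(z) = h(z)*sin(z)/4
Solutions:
 h(z) = C1*cos(z)^(1/4)


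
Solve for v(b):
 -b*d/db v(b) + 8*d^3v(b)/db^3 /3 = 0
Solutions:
 v(b) = C1 + Integral(C2*airyai(3^(1/3)*b/2) + C3*airybi(3^(1/3)*b/2), b)


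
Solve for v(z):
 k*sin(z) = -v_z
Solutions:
 v(z) = C1 + k*cos(z)


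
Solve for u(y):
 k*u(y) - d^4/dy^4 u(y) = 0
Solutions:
 u(y) = C1*exp(-k^(1/4)*y) + C2*exp(k^(1/4)*y) + C3*exp(-I*k^(1/4)*y) + C4*exp(I*k^(1/4)*y)


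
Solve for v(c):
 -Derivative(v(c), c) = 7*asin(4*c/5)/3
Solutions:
 v(c) = C1 - 7*c*asin(4*c/5)/3 - 7*sqrt(25 - 16*c^2)/12


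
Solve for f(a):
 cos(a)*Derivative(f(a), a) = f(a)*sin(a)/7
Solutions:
 f(a) = C1/cos(a)^(1/7)


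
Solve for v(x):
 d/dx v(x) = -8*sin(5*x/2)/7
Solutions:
 v(x) = C1 + 16*cos(5*x/2)/35


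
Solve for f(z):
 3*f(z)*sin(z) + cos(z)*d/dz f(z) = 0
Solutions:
 f(z) = C1*cos(z)^3


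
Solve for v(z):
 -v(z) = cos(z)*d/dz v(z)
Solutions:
 v(z) = C1*sqrt(sin(z) - 1)/sqrt(sin(z) + 1)


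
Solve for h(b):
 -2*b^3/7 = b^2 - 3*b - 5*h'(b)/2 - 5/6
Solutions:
 h(b) = C1 + b^4/35 + 2*b^3/15 - 3*b^2/5 - b/3
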